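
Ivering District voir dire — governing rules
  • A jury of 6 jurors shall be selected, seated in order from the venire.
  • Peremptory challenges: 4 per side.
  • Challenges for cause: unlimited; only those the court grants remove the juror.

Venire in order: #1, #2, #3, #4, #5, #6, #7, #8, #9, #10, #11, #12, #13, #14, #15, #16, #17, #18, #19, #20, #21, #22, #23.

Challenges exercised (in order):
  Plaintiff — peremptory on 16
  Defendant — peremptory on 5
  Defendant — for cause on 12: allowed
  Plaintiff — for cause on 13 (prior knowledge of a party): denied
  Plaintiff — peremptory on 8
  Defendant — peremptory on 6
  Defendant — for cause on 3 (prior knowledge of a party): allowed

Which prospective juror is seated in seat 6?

Removed: #3, #5, #6, #8, #12, #16. (#13 stays — for-cause denied.)
Seating in order: seats 1–6 → #1, #2, #4, #7, #9, #10.
So seat 6 is #10.

10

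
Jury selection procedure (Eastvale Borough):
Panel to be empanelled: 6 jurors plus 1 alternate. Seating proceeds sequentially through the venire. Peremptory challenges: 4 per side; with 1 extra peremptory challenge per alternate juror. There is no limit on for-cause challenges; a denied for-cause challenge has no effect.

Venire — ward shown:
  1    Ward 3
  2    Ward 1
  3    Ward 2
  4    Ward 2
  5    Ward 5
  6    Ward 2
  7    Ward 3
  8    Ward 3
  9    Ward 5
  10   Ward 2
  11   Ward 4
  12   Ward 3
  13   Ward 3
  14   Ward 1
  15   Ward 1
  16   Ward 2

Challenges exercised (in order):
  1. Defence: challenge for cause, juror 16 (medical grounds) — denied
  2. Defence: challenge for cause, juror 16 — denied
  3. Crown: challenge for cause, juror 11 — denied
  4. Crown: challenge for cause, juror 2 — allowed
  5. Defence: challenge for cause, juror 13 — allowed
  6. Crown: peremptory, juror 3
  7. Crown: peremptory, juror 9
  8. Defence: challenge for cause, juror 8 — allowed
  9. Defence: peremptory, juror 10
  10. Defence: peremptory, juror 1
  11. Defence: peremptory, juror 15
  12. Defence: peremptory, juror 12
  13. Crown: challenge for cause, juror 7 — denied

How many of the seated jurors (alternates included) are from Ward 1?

1

Removed: #1, #2, #3, #8, #9, #10, #12, #13, #15.
Seated (7 incl. alternates): #4, #5, #6, #7, #11, #14, #16.
Of those, in Ward 1: #14 → 1.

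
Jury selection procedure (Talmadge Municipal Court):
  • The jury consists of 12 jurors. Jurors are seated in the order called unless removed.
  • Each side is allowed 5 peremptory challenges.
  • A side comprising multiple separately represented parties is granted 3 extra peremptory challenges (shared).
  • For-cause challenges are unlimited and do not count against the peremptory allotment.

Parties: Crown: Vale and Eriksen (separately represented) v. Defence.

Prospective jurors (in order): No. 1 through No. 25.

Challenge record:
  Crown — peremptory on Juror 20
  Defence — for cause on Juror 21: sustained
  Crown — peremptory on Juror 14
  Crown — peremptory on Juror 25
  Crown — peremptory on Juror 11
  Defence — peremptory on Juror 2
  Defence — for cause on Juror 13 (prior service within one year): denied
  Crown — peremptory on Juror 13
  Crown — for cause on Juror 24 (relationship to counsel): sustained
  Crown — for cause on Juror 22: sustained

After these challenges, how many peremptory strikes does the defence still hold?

4

Defence allotment: 5.
Defence peremptories used: #2 — 1 (for-cause on #21, #13 don't count).
Remaining: 5 − 1 = 4.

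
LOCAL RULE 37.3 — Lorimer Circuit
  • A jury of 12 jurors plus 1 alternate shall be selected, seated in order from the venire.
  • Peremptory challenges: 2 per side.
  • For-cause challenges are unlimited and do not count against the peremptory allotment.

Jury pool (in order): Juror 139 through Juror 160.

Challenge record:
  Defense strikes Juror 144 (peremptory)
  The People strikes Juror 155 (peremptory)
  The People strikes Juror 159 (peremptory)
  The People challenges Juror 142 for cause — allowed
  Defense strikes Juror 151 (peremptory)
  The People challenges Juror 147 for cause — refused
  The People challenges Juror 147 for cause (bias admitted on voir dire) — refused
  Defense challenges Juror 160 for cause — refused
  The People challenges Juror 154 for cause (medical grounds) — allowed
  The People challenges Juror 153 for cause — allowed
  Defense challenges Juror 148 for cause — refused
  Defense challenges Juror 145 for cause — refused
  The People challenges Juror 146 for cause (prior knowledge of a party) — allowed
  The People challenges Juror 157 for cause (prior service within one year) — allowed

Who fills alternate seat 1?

Removed: #142, #144, #146, #151, #153, #154, #155, #157, #159. (#145, #147, #148, #160 stay — for-cause denied.)
Seating in order: seats 1–12 → #139, #140, #141, #143, #145, #147, #148, #149, #150, #152, #156, #158; alternates → #160.
So alternate 1 is #160.

160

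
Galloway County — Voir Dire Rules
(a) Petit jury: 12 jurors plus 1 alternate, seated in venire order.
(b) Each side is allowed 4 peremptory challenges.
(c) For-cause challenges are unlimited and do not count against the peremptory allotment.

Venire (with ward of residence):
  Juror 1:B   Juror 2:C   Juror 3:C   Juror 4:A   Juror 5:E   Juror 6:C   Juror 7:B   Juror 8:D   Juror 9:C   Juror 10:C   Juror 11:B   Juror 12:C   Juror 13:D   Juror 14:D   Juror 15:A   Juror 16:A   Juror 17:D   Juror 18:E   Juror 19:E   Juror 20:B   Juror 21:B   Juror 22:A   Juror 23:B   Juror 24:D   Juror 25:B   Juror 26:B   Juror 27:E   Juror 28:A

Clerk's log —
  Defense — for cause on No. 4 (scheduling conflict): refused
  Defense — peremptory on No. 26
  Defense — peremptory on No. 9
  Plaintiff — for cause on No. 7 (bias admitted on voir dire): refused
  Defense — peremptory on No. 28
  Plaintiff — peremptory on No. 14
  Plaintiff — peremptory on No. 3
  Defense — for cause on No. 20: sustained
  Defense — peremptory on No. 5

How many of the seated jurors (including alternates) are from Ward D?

Removed: #3, #5, #9, #14, #20, #26, #28.
Seated (13 incl. alternates): #1, #2, #4, #6, #7, #8, #10, #11, #12, #13, #15, #16, #17.
Of those, in Ward D: #8, #13, #17 → 3.

3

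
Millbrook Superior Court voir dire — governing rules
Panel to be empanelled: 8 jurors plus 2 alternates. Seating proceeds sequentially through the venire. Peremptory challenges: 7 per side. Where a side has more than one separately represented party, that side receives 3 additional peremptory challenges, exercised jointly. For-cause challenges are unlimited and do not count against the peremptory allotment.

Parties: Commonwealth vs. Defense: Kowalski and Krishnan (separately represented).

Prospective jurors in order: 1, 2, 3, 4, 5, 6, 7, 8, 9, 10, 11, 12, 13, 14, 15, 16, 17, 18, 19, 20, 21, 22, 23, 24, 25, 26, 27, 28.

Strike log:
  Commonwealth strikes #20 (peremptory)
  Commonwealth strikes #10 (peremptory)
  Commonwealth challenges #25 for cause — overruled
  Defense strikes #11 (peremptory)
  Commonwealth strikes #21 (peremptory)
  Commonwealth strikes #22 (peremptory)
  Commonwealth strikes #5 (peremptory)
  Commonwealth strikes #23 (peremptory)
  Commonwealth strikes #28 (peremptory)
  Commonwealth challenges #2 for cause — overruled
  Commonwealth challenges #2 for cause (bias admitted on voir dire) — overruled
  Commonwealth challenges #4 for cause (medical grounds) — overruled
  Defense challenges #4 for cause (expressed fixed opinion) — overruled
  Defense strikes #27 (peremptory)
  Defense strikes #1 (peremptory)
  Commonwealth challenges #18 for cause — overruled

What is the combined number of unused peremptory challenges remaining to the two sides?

Commonwealth allotment: 7. Defense allotment: 7 base + 3 multi-party = 10.
Commonwealth peremptories used: #20, #10, #21, #22, #5, #23, #28 — 7 (for-cause on #25, #2, #2, #4, #18 don't count).
Defense peremptories used: #11, #27, #1 — 3 (the for-cause on #4 doesn't count).
Remaining: (7 − 7) + (10 − 3) = 7.

7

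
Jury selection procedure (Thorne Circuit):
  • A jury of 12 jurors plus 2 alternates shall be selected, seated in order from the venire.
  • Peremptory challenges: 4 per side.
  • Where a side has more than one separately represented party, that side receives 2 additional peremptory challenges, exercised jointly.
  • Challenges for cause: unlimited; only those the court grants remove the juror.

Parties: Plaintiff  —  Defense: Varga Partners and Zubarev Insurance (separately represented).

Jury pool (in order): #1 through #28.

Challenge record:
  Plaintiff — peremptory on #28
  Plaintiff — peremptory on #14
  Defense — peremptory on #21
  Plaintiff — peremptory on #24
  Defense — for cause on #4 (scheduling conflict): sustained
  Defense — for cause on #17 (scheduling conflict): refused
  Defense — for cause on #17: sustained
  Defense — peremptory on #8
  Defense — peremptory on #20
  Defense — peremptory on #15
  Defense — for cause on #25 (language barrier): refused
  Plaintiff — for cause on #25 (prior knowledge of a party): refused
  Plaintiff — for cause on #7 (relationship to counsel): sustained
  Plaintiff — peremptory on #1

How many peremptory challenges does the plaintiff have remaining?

0

Plaintiff allotment: 4.
Plaintiff peremptories used: #28, #14, #24, #1 — 4 (for-cause on #25, #7 don't count).
Remaining: 4 − 4 = 0.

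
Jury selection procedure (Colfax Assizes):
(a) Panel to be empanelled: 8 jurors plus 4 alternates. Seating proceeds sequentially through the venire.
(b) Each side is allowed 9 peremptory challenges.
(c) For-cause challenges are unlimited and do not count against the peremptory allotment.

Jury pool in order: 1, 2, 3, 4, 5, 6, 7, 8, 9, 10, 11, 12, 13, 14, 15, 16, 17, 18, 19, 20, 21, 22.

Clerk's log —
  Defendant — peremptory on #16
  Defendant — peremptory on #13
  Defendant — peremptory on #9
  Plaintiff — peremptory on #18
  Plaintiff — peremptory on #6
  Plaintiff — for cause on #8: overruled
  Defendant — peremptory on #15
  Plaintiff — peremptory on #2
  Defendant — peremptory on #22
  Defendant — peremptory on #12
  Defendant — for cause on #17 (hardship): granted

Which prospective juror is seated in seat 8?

Removed: #2, #6, #9, #12, #13, #15, #16, #17, #18, #22. (#8 stays — for-cause denied.)
Seating in order: seats 1–8 → #1, #3, #4, #5, #7, #8, #10, #11; alternates → #14, #19, #20, #21.
So seat 8 is #11.

11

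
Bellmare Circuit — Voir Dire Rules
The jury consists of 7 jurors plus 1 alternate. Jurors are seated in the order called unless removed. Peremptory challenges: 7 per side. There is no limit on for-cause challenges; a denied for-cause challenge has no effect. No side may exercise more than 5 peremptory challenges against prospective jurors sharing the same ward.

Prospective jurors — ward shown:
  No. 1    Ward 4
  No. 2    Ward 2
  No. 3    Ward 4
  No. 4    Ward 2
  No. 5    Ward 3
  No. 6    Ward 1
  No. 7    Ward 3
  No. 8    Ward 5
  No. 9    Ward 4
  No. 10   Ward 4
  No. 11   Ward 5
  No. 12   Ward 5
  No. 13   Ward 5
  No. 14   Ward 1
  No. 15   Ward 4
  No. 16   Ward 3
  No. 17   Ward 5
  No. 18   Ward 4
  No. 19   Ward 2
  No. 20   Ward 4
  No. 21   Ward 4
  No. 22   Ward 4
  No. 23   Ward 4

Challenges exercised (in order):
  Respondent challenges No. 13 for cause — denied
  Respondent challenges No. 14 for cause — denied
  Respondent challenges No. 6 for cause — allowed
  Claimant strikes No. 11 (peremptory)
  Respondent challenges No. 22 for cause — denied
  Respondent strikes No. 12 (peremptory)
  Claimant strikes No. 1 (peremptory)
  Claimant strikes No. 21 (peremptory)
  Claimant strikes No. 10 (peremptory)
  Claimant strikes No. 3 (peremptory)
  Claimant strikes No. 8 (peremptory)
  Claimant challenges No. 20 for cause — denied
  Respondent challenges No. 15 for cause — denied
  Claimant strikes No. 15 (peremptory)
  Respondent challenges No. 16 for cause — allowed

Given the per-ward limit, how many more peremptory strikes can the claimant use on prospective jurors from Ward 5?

0

Claimant peremptories so far: #11, #1, #21, #10, #3, #8, #15 — 7 of 7 used, 0 left overall.
Against Ward 5: #11, #8 — 2 used; per-ward cap 5 leaves 3.
Binding limit: min(0, 3) = 0.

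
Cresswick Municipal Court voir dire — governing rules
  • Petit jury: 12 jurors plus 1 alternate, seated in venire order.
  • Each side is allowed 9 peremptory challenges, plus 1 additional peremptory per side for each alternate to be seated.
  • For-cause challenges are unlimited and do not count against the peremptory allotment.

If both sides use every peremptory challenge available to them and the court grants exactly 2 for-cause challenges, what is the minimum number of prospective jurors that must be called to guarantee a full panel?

35

Seats to fill: 12 + 1 alternates = 13.
Peremptories: 9 + 1×1 = 10 per side × 2 sides = 20.
For-cause removals: 2.
Minimum venire: 13 + 20 + 2 = 35.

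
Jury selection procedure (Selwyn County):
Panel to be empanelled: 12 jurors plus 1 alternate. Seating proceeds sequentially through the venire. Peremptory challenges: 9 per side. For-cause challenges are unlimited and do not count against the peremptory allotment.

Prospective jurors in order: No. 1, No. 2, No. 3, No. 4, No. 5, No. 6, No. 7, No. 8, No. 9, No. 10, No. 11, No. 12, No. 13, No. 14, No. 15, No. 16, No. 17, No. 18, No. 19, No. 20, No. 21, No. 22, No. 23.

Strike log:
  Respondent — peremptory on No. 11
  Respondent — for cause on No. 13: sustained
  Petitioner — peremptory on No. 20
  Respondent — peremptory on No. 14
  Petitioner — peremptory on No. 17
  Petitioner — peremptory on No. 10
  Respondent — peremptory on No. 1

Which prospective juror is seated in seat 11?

Removed: #1, #10, #11, #13, #14, #17, #20.
Seating in order: seats 1–12 → #2, #3, #4, #5, #6, #7, #8, #9, #12, #15, #16, #18; alternates → #19.
So seat 11 is #16.

16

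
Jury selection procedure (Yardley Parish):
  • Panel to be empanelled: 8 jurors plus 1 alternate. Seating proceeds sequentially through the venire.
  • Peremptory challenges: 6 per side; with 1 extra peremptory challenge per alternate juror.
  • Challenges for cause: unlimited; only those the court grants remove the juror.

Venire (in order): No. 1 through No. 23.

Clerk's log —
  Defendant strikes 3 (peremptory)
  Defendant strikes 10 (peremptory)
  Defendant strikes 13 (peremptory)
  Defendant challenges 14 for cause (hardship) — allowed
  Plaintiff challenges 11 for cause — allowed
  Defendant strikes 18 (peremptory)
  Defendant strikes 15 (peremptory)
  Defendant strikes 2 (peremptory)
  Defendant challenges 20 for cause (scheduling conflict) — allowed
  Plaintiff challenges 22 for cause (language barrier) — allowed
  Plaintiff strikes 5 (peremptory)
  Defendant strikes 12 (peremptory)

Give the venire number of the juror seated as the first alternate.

19

Removed: #2, #3, #5, #10, #11, #12, #13, #14, #15, #18, #20, #22.
Seating in order: seats 1–8 → #1, #4, #6, #7, #8, #9, #16, #17; alternates → #19.
So alternate 1 is #19.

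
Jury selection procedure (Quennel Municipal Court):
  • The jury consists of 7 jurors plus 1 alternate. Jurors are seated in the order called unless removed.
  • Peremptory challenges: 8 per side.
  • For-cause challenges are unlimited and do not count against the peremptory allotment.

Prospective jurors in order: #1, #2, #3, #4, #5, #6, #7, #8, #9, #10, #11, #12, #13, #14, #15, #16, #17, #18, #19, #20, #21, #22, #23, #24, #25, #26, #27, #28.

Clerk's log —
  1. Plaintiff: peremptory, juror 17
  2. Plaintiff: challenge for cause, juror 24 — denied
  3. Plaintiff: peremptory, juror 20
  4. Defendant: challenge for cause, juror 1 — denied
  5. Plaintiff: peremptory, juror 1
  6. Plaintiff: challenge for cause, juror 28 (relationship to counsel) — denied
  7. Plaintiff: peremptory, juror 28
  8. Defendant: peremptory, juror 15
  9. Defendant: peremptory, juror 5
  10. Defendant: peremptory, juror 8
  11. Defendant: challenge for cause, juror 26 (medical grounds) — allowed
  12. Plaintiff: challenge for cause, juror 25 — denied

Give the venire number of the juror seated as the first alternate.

Removed: #1, #5, #8, #15, #17, #20, #26, #28. (#24, #25 stay — for-cause denied.)
Filling seats in venire order through position 8: #2, #3, #4, #6, #7, #9, #10, #11.
So alternate 1 is #11.

11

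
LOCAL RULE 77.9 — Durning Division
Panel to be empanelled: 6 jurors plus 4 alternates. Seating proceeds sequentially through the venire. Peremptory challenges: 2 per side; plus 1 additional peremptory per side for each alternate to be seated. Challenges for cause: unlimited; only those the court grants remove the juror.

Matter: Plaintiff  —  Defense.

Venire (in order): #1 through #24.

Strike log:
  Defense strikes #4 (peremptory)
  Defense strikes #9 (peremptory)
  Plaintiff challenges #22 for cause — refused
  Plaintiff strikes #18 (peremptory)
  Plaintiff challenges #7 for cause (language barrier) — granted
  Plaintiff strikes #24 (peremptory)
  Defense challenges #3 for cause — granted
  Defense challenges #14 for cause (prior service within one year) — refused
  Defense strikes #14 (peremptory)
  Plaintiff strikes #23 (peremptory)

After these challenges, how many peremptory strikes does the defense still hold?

3

Defense allotment: 2 base + 1 × 4 alternates = 6.
Defense peremptories used: #4, #9, #14 — 3 (for-cause on #3, #14 don't count).
Remaining: 6 − 3 = 3.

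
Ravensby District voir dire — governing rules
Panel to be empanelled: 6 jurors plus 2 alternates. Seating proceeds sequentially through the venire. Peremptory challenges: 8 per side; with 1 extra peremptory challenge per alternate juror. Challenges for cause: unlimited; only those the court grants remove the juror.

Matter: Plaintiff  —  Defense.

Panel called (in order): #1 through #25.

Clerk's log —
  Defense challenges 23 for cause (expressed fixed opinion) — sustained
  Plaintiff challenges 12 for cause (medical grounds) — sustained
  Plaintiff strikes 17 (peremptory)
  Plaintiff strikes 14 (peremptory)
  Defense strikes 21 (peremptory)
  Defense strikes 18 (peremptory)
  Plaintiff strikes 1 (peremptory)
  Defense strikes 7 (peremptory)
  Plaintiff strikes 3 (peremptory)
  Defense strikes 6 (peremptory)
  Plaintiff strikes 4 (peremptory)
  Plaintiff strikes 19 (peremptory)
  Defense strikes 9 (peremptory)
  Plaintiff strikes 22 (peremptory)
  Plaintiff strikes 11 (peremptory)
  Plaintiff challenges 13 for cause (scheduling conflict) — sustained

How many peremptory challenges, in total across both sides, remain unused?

Plaintiff allotment: 8 base + 1 × 2 alternates = 10. Defense allotment: 8 base + 1 × 2 alternates = 10.
Plaintiff peremptories used: #17, #14, #1, #3, #4, #19, #22, #11 — 8 (for-cause on #12, #13 don't count).
Defense peremptories used: #21, #18, #7, #6, #9 — 5 (the for-cause on #23 doesn't count).
Remaining: (10 − 8) + (10 − 5) = 7.

7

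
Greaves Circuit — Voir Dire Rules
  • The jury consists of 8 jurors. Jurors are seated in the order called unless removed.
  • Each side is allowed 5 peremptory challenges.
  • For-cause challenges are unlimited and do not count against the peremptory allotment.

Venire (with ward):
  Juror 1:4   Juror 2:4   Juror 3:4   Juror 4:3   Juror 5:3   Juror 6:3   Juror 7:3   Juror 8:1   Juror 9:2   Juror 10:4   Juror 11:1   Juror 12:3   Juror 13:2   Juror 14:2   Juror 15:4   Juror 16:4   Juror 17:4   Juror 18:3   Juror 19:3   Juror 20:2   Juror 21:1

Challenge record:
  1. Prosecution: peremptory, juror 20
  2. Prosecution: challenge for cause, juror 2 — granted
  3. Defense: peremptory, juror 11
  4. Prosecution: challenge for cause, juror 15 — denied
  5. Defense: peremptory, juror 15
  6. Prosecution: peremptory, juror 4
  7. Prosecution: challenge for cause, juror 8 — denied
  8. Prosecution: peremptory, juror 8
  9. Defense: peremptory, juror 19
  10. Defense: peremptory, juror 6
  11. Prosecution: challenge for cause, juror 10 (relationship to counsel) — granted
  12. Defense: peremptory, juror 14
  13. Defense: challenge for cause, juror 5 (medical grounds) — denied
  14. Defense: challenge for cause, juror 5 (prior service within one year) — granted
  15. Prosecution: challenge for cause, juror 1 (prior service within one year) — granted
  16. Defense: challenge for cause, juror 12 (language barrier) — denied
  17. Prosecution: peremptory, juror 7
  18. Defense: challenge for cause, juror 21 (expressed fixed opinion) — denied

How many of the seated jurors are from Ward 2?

Removed: #1, #2, #4, #5, #6, #7, #8, #10, #11, #14, #15, #19, #20.
Seated jurors 1–8: #3, #9, #12, #13, #16, #17, #18, #21.
Of those, in Ward 2: #9, #13 → 2.

2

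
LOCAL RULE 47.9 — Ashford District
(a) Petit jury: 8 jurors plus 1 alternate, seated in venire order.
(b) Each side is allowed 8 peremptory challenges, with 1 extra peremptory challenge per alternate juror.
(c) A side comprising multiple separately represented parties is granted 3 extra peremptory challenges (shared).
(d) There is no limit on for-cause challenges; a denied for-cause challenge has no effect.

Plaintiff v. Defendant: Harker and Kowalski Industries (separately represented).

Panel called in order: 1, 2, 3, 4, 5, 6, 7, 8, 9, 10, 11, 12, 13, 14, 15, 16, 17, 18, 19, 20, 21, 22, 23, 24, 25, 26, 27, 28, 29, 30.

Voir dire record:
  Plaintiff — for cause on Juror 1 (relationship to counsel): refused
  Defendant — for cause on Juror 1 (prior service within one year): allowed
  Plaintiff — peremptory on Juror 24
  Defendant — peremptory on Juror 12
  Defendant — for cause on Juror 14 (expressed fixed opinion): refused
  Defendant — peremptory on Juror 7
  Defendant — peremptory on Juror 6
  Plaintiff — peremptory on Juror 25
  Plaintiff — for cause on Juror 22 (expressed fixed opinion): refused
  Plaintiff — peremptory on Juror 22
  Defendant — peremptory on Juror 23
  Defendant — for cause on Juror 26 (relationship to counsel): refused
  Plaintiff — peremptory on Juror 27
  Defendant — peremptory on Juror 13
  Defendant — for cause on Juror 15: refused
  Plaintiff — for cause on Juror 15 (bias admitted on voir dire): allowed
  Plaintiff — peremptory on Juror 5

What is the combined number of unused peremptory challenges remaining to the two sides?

11

Plaintiff allotment: 8 base + 1 × 1 alternate = 9. Defendant allotment: 8 base + 1 × 1 alternate + 3 multi-party = 12.
Plaintiff peremptories used: #24, #25, #22, #27, #5 — 5 (for-cause on #1, #22, #15 don't count).
Defendant peremptories used: #12, #7, #6, #23, #13 — 5 (for-cause on #1, #14, #26, #15 don't count).
Remaining: (9 − 5) + (12 − 5) = 11.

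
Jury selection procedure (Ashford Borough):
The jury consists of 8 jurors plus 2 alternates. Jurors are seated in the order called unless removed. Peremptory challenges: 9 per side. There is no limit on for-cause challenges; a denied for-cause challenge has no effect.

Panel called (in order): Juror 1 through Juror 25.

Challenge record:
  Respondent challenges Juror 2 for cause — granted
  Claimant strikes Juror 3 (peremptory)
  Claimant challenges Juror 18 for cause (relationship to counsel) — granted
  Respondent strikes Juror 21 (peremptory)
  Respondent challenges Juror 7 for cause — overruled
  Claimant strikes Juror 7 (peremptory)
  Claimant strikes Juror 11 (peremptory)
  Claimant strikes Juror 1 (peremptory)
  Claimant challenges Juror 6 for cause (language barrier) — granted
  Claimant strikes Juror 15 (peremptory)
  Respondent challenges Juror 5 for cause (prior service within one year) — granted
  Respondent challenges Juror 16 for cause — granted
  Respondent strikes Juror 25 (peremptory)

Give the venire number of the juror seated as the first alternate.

Removed: #1, #2, #3, #5, #6, #7, #11, #15, #16, #18, #21, #25.
Seating in order: seats 1–8 → #4, #8, #9, #10, #12, #13, #14, #17; alternates → #19, #20.
So alternate 1 is #19.

19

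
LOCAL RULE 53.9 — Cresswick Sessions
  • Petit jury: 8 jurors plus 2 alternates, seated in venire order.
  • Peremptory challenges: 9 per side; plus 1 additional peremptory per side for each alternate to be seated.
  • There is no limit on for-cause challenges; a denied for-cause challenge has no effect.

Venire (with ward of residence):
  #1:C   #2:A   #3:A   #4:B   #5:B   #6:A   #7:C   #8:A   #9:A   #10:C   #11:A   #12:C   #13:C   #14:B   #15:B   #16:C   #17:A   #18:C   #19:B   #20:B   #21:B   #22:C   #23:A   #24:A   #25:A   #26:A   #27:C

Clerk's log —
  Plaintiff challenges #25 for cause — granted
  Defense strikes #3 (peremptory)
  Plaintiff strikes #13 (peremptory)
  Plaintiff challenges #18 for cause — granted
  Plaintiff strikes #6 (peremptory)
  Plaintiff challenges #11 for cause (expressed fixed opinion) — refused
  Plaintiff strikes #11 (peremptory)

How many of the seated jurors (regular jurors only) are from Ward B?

Removed: #3, #6, #11, #13, #18, #25.
Seated jurors 1–8: #1, #2, #4, #5, #7, #8, #9, #10 (alternates #12, #14 not counted).
Of those, in Ward B: #4, #5 → 2.

2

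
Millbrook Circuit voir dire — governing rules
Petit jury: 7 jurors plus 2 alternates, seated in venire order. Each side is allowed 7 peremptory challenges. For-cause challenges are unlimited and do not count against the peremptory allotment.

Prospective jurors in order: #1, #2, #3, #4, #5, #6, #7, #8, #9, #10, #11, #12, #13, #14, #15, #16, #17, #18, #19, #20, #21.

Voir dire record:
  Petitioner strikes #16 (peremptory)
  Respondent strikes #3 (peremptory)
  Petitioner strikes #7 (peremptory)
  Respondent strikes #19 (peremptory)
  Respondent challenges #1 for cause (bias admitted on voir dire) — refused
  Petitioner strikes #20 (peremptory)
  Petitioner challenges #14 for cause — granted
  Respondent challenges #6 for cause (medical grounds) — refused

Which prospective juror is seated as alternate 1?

10

Removed: #3, #7, #14, #16, #19, #20. (#1, #6 stay — for-cause denied.)
Seating in order: seats 1–7 → #1, #2, #4, #5, #6, #8, #9; alternates → #10, #11.
So alternate 1 is #10.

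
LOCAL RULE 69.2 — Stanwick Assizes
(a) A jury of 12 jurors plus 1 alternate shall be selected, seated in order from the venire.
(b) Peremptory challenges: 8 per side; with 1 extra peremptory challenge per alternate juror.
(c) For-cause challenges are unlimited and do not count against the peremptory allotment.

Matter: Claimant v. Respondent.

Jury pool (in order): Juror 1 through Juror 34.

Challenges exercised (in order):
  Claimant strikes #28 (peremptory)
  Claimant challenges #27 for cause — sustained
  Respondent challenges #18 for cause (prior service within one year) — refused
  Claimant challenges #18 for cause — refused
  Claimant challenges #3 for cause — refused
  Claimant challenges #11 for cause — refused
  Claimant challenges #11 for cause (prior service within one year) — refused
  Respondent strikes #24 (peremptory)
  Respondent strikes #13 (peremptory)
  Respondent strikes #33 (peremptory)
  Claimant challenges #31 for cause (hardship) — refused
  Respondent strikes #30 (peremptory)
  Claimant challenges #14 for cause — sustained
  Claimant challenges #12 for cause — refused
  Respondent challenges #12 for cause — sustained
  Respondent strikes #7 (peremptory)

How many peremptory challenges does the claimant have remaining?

Claimant allotment: 8 base + 1 × 1 alternate = 9.
Claimant peremptories used: #28 — 1 (for-cause on #27, #18, #3, #11, #11, #31, #14, #12 don't count).
Remaining: 9 − 1 = 8.

8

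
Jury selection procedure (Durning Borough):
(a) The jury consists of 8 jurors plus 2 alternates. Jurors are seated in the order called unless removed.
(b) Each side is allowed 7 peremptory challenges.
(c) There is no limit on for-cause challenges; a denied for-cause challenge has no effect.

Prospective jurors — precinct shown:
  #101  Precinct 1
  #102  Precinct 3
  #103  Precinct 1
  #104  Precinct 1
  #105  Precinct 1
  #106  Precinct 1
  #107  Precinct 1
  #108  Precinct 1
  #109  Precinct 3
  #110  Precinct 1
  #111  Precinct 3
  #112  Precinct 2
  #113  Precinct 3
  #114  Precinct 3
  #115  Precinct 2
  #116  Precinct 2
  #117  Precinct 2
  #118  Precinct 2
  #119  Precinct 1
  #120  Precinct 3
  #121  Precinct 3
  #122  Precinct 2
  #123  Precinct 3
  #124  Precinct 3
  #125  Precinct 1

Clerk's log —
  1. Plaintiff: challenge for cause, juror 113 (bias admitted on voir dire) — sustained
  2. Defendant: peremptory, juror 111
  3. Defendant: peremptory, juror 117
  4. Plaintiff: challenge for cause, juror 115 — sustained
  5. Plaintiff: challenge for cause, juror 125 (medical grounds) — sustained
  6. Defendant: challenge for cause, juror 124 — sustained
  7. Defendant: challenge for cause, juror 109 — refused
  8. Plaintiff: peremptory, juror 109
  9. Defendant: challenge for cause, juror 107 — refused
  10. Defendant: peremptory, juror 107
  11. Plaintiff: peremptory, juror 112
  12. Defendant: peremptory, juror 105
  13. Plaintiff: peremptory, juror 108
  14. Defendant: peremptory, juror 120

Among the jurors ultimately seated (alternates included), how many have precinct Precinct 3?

Removed: #105, #107, #108, #109, #111, #112, #113, #115, #117, #120, #124, #125.
Seated (10 incl. alternates): #101, #102, #103, #104, #106, #110, #114, #116, #118, #119.
Of those, in Precinct 3: #102, #114 → 2.

2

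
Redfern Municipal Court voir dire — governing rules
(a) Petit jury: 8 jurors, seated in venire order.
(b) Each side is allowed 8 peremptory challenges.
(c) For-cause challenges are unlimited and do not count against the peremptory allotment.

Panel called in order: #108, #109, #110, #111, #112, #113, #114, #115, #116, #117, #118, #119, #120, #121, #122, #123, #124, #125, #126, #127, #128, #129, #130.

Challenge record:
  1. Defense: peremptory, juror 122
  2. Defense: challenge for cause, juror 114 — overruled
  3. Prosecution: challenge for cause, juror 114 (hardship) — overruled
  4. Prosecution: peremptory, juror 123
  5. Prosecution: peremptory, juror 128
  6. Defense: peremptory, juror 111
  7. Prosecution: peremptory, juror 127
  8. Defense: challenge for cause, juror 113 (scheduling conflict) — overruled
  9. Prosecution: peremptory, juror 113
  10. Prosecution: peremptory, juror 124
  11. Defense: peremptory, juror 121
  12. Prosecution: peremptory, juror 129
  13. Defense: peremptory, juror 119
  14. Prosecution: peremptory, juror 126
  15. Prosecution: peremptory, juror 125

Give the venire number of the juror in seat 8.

Removed: #111, #113, #119, #121, #122, #123, #124, #125, #126, #127, #128, #129. (#114 stays — for-cause denied.)
Seating in order: seats 1–8 → #108, #109, #110, #112, #114, #115, #116, #117.
So seat 8 is #117.

117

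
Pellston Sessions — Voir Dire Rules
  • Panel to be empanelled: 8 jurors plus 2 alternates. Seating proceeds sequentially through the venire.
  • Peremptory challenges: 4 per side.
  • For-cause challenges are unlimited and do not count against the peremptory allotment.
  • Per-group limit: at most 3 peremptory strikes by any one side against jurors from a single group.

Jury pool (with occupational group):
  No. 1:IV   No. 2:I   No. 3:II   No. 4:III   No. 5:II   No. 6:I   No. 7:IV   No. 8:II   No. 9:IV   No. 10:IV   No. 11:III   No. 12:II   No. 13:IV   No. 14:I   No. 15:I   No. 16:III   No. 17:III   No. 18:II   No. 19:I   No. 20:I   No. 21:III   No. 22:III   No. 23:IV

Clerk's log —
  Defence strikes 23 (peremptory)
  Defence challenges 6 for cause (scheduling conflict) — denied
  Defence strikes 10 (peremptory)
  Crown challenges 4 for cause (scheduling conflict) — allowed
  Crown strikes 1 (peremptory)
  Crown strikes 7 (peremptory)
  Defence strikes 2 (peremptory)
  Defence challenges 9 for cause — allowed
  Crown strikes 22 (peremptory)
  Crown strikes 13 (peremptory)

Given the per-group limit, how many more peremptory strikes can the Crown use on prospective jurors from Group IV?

Crown peremptories so far: #1, #7, #22, #13 — 4 of 4 used, 0 left overall.
Against Group IV: #1, #7, #13 — 3 used; per-group cap 3 leaves 0.
Binding limit: min(0, 0) = 0.

0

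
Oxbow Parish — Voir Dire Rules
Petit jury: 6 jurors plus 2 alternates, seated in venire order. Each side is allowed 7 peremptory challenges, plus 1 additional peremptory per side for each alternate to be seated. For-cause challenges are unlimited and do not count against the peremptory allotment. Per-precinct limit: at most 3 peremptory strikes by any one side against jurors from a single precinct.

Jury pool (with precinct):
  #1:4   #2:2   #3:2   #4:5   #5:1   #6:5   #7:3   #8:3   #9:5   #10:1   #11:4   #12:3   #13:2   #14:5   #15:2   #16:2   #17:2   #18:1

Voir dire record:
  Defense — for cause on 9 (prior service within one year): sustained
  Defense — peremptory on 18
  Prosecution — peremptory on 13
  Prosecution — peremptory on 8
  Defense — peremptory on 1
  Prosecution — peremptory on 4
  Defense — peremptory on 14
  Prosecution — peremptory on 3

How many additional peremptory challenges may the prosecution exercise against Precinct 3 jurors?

2

Prosecution peremptories so far: #13, #8, #4, #3 — 4 of 9 used, 5 left overall.
Against Precinct 3: #8 — 1 used; per-precinct cap 3 leaves 2.
Binding limit: min(5, 2) = 2.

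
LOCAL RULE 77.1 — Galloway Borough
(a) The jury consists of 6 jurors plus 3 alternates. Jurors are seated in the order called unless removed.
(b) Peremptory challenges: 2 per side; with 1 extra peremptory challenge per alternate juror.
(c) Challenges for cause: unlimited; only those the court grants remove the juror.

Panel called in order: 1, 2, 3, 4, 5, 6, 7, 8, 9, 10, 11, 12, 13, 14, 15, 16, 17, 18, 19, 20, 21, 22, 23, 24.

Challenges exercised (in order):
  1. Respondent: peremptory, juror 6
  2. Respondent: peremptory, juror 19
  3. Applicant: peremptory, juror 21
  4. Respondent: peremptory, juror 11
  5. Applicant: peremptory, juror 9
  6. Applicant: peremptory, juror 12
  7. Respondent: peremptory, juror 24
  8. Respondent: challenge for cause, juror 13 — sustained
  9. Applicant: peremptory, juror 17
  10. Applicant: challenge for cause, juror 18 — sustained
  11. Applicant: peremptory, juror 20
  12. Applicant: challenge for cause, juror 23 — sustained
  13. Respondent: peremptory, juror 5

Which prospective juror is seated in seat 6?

Removed: #5, #6, #9, #11, #12, #13, #17, #18, #19, #20, #21, #23, #24.
Seating in order: seats 1–6 → #1, #2, #3, #4, #7, #8; alternates → #10, #14, #15.
So seat 6 is #8.

8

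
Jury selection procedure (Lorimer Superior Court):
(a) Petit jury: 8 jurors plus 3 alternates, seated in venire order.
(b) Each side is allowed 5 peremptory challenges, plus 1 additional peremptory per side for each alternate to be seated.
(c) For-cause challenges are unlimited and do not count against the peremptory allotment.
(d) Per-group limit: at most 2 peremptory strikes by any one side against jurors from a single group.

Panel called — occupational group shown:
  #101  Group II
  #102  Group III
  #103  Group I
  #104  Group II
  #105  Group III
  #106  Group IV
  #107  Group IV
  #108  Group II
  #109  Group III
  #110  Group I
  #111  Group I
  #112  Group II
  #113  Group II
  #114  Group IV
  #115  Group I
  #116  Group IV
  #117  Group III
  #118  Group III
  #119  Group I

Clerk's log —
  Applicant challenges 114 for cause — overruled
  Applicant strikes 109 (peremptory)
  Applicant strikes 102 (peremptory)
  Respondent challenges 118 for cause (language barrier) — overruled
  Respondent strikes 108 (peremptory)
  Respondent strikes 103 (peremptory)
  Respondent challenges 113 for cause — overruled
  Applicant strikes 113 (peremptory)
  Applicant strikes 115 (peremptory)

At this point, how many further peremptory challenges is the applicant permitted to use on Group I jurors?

Applicant peremptories so far: #109, #102, #113, #115 — 4 of 8 used, 4 left overall.
Against Group I: #115 — 1 used; per-group cap 2 leaves 1.
Binding limit: min(4, 1) = 1.

1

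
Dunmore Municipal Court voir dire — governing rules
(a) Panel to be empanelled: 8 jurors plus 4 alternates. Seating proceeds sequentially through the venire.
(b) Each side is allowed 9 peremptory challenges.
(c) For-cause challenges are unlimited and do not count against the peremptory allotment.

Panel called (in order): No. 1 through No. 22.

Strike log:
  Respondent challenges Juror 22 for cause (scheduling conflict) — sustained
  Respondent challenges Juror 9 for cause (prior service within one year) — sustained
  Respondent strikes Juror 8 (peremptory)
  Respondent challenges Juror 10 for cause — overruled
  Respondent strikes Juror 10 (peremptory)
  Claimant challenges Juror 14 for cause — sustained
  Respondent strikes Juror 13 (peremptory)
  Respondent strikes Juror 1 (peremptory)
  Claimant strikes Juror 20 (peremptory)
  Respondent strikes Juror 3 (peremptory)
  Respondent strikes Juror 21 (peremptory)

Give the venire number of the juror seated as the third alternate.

Removed: #1, #3, #8, #9, #10, #13, #14, #20, #21, #22.
Filling seats in venire order through position 11: #2, #4, #5, #6, #7, #11, #12, #15, #16, #17, #18.
So alternate 3 is #18.

18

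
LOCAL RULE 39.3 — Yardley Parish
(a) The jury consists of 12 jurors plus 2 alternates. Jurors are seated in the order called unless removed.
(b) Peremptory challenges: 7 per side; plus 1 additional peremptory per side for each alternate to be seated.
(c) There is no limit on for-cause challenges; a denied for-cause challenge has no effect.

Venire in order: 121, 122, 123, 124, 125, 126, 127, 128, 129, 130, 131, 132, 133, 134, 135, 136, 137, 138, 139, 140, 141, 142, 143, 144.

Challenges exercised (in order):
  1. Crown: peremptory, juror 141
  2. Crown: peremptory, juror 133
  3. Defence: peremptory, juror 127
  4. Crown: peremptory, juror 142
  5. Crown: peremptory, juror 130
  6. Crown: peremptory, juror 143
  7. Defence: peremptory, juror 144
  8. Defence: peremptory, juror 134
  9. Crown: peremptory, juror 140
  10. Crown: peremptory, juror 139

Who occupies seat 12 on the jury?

Removed: #127, #130, #133, #134, #139, #140, #141, #142, #143, #144.
Filling seats in venire order through position 12: #121, #122, #123, #124, #125, #126, #128, #129, #131, #132, #135, #136.
So seat 12 is #136.

136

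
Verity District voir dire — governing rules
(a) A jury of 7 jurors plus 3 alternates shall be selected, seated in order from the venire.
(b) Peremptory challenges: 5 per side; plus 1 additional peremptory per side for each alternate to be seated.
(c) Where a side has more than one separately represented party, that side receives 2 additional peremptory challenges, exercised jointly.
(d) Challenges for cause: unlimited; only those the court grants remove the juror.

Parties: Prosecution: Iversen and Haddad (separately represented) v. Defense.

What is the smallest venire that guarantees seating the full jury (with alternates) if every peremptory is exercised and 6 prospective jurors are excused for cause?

34

Seats to fill: 7 + 3 alternates = 10.
Peremptories — Prosecution: 5 + 1×3 + 2 = 10; Defense: 5 + 1×3 = 8; total 18.
For-cause removals: 6.
Minimum venire: 10 + 18 + 6 = 34.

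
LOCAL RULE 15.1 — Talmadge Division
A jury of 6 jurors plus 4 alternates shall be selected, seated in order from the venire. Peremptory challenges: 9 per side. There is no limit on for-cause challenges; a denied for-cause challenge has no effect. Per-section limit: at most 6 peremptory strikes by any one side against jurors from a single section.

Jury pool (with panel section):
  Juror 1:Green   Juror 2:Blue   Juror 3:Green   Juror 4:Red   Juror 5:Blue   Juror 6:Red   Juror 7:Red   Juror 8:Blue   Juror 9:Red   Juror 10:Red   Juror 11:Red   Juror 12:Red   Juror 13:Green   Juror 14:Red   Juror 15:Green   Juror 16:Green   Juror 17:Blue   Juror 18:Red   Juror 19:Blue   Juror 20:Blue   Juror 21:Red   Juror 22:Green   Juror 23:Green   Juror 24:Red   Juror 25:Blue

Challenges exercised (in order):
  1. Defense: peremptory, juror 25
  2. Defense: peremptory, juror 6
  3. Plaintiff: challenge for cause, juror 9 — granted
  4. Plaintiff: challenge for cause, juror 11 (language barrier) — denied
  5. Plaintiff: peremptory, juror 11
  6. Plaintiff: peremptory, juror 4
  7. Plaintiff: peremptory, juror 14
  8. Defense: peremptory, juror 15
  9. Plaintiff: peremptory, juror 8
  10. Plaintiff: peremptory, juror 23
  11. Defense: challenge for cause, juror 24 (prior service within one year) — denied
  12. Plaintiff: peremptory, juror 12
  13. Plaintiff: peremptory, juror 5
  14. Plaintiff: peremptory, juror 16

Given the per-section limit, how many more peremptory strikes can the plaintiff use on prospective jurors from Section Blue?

Plaintiff peremptories so far: #11, #4, #14, #8, #23, #12, #5, #16 — 8 of 9 used, 1 left overall.
Against Section Blue: #8, #5 — 2 used; per-section cap 6 leaves 4.
Binding limit: min(1, 4) = 1.

1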